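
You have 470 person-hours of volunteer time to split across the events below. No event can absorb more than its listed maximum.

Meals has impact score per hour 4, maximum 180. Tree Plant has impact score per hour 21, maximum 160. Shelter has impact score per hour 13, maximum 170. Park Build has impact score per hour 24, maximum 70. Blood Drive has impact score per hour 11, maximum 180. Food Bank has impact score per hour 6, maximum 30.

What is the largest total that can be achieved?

Order the events by impact score per hour: Park Build 24 > Tree Plant 21 > Shelter 13 > Blood Drive 11 > Food Bank 6 > Meals 4.
Park Build takes 70 to reach its cap of 70 → 400 left.
Tree Plant: +160 to 160 (cap) → 240 left.
Give Shelter 170 to hit its cap of 170 → 70 left.
Only 70 left; Blood Drive takes them to reach 70.
Total = 21×160 + 13×170 + 24×70 + 11×70 = 8020.

8020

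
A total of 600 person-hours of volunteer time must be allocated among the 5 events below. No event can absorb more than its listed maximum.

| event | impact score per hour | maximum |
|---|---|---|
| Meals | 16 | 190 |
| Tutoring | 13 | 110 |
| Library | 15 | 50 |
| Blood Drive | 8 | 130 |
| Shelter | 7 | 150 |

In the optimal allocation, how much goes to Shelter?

120

Rank by impact score per hour: Meals 16 > Library 15 > Tutoring 13 > Blood Drive 8 > Shelter 7.
Meals: +190 to 190 (cap) — 410 left.
Library takes 50 to reach its cap of 50 — 360 left.
Give Tutoring 110 to hit its cap of 110 — 250 left.
Blood Drive takes 130 to reach its cap of 130 — 120 left.
Shelter has room for 150 but only 120 remain, so it gets 120.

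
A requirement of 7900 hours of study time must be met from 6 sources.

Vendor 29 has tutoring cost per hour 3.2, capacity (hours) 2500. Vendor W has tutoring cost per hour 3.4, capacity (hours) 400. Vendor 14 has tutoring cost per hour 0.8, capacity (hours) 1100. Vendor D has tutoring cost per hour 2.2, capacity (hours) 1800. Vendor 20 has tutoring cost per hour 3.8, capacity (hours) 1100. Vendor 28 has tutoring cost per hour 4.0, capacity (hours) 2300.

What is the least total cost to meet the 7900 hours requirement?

22380

Cheapest first:
Vendor 14 (0.8): use full 1100 — 6800 hours to go.
Vendor D (2.2): use full 1800 — 5000 hours to go.
Vendor 29 (3.2): use full 2500 — 2500 hours to go.
Take 400 from Vendor W at 3.4 — need 2100 more.
Vendor 20 at 3.8: take all 1100 hours — 1000 still needed.
Vendor 28 at 4.0: take 1000 of its 2300 — requirement met.
Cost = 1100×0.8 + 1800×2.2 + 2500×3.2 + 400×3.4 + 1100×3.8 + 1000×4.0 = 22380.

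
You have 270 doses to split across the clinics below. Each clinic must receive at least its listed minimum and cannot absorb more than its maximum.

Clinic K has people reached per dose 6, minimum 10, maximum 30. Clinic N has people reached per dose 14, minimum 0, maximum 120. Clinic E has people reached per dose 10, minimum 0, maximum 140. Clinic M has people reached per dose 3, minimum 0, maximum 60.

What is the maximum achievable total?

Meeting every minimum uses 10+0+0+0 = 10 doses, leaving 260.
Highest people reached per dose first: Clinic N 14 > Clinic E 10 > Clinic K 6 > Clinic M 3.
Give Clinic N 120 more to hit its cap of 120 ; 140 left.
Give Clinic E 140 more to hit its cap of 140 ; 0 left.
Total = 6×10 + 14×120 + 10×140 = 3140.

3140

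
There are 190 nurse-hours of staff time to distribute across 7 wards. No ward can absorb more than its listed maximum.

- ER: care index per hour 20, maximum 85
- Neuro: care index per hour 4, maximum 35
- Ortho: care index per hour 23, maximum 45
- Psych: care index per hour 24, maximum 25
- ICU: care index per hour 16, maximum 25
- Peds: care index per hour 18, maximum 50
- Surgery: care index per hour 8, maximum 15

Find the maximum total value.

Order the wards by care index per hour: Psych 24 > Ortho 23 > ER 20 > Peds 18 > ICU 16 > Surgery 8 > Neuro 4.
Psych: +25 to 25 (cap) ; 165 left.
Give Ortho 45 to hit its cap of 45 ; 120 left.
Give ER 85 to hit its cap of 85 ; 35 left.
Peds has room for 50 but only 35 remain, so it gets 35.
Total = 20×85 + 23×45 + 24×25 + 18×35 = 3965.

3965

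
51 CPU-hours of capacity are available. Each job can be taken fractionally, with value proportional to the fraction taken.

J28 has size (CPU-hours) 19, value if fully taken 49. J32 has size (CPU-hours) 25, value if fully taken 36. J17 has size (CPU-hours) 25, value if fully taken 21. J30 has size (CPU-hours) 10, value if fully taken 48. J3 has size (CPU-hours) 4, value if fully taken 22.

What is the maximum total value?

144.92

Best value per unit of size first: J3 22/4≈5.5, J30 48/10≈4.8, J28 49/19≈2.58, J32 36/25≈1.44, J17 21/25≈0.84.
All 4 CPU-hours of J3 fit (value 22) ; 47 remain.
J30: take in full, 10 CPU-hours for value 48 ; 37 left.
All 19 CPU-hours of J28 fit (value 49) ; 18 remain.
18 CPU-hours left: a 18/25 share of J32 gives 36×18/25 = 25.92.
Total value = 144.92.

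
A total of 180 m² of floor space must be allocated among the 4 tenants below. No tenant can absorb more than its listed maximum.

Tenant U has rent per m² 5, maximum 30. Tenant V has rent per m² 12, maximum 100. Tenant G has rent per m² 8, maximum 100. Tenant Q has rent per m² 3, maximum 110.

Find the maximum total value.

Order the tenants by rent per m²: Tenant V 12 > Tenant G 8 > Tenant U 5 > Tenant Q 3.
Give Tenant V 100 to hit its cap of 100 — 80 left.
Tenant G: +80 (room for 100) → 80. Pool exhausted.
Total = 12×100 + 8×80 = 1840.

1840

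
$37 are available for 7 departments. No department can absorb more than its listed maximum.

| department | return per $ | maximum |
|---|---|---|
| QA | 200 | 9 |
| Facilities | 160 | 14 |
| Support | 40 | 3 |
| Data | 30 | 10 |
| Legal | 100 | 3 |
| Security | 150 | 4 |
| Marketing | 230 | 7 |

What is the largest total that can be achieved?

6550

Rank by return per $: Marketing 230 > QA 200 > Facilities 160 > Security 150 > Legal 100 > Support 40 > Data 30.
Marketing: +7 to 7 (cap) — 30 left.
QA takes 9 to reach its cap of 9 — 21 left.
Give Facilities 14 to hit its cap of 14 — 7 left.
Security: +4 to 4 (cap) — 3 left.
Legal takes 3 to reach its cap of 3 — 0 left.
Total = 200×9 + 160×14 + 100×3 + 150×4 + 230×7 = 6550.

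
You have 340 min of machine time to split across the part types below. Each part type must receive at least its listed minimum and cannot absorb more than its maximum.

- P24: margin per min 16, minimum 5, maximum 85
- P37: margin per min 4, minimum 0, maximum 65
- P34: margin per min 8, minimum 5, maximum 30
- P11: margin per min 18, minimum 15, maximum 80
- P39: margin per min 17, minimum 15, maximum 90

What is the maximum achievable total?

4790

Meeting every minimum uses 5+0+5+15+15 = 40 min, leaving 300.
Rank by margin per min: P11 18 > P39 17 > P24 16 > P34 8 > P37 4.
Give P11 65 more to hit its cap of 80 → 235 left.
P39: +75 to 90 (cap) → 160 left.
Give P24 80 more to hit its cap of 85 → 80 left.
Give P34 25 more to hit its cap of 30 → 55 left.
P37 has room for 65 more but only 55 remain, so it gets 55.
Total = 16×85 + 4×55 + 8×30 + 18×80 + 17×90 = 4790.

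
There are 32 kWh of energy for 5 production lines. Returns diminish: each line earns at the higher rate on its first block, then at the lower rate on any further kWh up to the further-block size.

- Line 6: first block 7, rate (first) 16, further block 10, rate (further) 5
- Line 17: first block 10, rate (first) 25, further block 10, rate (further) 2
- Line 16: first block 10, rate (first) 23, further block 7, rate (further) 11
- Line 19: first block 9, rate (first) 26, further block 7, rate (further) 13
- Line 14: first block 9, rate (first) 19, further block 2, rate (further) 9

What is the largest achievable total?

771

Rank every tier by rate: Line 19/first 26 > Line 17/first 25 > Line 16/first 23 > Line 14/first 19 > Line 6/first 16 > Line 19/second 13 > Line 16/second 11 > Line 14/second 9 > Line 6/second 5 > Line 17/second 2.
Line 19 first at 26: fill all 9 — 23 left.
Fill Line 17 first block (10 at 25) — 13 left.
Line 16/first (23): +10 — 3 left.
Line 14 first at 19: only 3 left, fill 3.
Total = 26×9 + 25×10 + 23×10 + 19×3 = 771.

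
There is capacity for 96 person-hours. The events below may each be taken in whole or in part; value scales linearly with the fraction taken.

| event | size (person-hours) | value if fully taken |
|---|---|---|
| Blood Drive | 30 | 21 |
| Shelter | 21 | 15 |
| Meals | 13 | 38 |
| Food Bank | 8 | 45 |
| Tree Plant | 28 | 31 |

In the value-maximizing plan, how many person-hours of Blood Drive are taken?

Sort by value density: Food Bank 45/8≈5.62, Meals 38/13≈2.92, Tree Plant 31/28≈1.11, Shelter 15/21≈0.714, Blood Drive 21/30≈0.7.
All 8 person-hours of Food Bank fit (value 45) ; 88 remain.
Meals: take in full, 13 person-hours for value 38 ; 75 left.
All 28 person-hours of Tree Plant fit (value 31) ; 47 remain.
Take all of Shelter (21 person-hours, value 15) ; 26 person-hours left.
26 person-hours left: a 26/30 share of Blood Drive gives 21×26/30 = 18.2.

26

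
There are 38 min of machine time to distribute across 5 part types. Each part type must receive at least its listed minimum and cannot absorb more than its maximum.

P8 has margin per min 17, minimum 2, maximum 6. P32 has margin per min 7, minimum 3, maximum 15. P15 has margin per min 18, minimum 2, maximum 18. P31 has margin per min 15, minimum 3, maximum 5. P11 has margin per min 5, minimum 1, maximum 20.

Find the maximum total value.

562

Meeting every minimum uses 2+3+2+3+1 = 11 min, leaving 27.
Order the part types by margin per min: P15 18 > P8 17 > P31 15 > P32 7 > P11 5.
Give P15 16 more to hit its cap of 18 — 11 left.
P8 takes 4 more to reach its cap of 6 — 7 left.
Give P31 2 more to hit its cap of 5 — 5 left.
Only 5 left; P32 takes them to reach 8.
Total = 17×6 + 7×8 + 18×18 + 15×5 + 5×1 = 562.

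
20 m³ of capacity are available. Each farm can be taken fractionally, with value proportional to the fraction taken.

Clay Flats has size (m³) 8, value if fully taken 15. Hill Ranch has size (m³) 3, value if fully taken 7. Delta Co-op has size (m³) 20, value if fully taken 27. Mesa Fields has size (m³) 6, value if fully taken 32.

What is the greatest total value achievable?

Best value per unit of size first: Mesa Fields 32/6≈5.33, Hill Ranch 7/3≈2.33, Clay Flats 15/8≈1.88, Delta Co-op 27/20≈1.35.
Mesa Fields: take in full, 6 m³ for value 32 — 14 left.
Take all of Hill Ranch (3 m³, value 7) — 11 m³ left.
Take all of Clay Flats (8 m³, value 15) — 3 m³ left.
3 m³ left: a 3/20 share of Delta Co-op gives 27×3/20 = 4.05.
Total value = 58.05.

58.05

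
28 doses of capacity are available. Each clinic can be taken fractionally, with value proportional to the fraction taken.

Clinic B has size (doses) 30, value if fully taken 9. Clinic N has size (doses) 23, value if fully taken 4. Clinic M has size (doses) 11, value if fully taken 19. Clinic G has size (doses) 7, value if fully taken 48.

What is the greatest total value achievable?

70

Sort by value density: Clinic G 48/7≈6.86, Clinic M 19/11≈1.73, Clinic B 9/30≈0.3, Clinic N 4/23≈0.174.
Take all of Clinic G (7 doses, value 48) ; 21 doses left.
All 11 doses of Clinic M fit (value 19) ; 10 remain.
Fill the last 10 doses with part of Clinic B: 10/30 of it earns 3.
Total value = 70.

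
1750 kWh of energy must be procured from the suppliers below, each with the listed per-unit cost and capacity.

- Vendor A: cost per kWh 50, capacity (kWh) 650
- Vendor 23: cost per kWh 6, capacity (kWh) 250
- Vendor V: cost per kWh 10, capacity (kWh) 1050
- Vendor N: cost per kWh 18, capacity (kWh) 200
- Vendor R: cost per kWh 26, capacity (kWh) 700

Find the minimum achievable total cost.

Fill from the cheapest supplier first.
Take 250 from Vendor 23 at 6 ; need 1500 more.
Vendor V at 10: take all 1050 kWh ; 450 still needed.
Vendor N (18): use full 200 ; 250 kWh to go.
Vendor R (26): take the remaining 250 ; done.
Vendor A: unused.
Cost = 250×6 + 1050×10 + 200×18 + 250×26 = 22100.

22100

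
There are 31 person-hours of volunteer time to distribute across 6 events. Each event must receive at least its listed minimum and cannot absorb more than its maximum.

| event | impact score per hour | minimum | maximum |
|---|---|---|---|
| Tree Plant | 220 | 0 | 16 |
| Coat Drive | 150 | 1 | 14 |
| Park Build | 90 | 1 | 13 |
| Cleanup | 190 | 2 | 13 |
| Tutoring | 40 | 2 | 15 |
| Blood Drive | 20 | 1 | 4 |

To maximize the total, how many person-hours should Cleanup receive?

Meeting every minimum uses 0+1+1+2+2+1 = 7 person-hours, leaving 24.
Highest impact score per hour first: Tree Plant 220 > Cleanup 190 > Coat Drive 150 > Park Build 90 > Tutoring 40 > Blood Drive 20.
Give Tree Plant 16 more to hit its cap of 16 ; 8 left.
Only 8 left; Cleanup takes them to reach 10.

10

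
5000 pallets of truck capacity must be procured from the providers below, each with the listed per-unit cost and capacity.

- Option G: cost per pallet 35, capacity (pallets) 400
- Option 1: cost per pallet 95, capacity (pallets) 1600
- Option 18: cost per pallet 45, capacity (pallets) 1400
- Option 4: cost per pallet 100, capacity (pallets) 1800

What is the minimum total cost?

Use providers in increasing cost order.
Option G at 35: take all 400 pallets — 4600 still needed.
Take 1400 from Option 18 at 45 — need 3200 more.
Option 1 at 95: take all 1600 pallets — 1600 still needed.
Option 4 (100): take the remaining 1600 — done.
Cost = 400×35 + 1400×45 + 1600×95 + 1600×100 = 389000.

389000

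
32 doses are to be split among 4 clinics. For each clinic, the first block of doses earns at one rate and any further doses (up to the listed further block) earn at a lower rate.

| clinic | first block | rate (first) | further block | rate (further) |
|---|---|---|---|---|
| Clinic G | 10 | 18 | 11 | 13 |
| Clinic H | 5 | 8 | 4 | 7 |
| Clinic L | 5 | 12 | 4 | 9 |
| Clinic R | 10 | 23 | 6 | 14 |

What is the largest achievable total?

572

Order all 8 blocks by rate: Clinic R/T1 23 > Clinic G/T1 18 > Clinic R/T2 14 > Clinic G/T2 13 > Clinic L/T1 12 > Clinic L/T2 9 > Clinic H/T1 8 > Clinic H/T2 7.
Clinic R/T1 (23): +10 ; 22 left.
Clinic G T1 at 18: fill all 10 ; 12 left.
Fill Clinic R T2 block (6 at 14) ; 6 left.
Clinic G/T2: +6 of 11 at 13; pool empty.
Total = 23×10 + 18×10 + 14×6 + 13×6 = 572.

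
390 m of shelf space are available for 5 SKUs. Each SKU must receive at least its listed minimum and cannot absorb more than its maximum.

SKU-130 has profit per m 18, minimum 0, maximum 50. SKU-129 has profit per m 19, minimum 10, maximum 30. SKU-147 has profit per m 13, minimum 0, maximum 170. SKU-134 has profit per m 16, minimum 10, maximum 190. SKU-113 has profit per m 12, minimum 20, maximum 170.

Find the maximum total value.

6050

Meeting every minimum uses 0+10+0+10+20 = 40 m, leaving 350.
Rank by profit per m: SKU-129 19 > SKU-130 18 > SKU-134 16 > SKU-147 13 > SKU-113 12.
Give SKU-129 20 more to hit its cap of 30 → 330 left.
Give SKU-130 50 more to hit its cap of 50 → 280 left.
Give SKU-134 180 more to hit its cap of 190 → 100 left.
SKU-147: +100 (room for 170) → 100. Pool exhausted.
Total = 18×50 + 19×30 + 13×100 + 16×190 + 12×20 = 6050.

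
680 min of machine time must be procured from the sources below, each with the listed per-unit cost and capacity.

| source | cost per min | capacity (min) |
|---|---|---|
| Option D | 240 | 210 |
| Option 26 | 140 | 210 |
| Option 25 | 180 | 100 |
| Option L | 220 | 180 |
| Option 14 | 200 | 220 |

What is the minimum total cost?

Use sources in increasing cost order.
Option 26 at 140: take all 210 min ; 470 still needed.
Option 25 at 180: take all 100 min ; 370 still needed.
Take 220 from Option 14 at 200 ; need 150 more.
Take 150 from Option L at 220 to finish.
Option D: unused.
Cost = 210×140 + 100×180 + 220×200 + 150×220 = 124400.

124400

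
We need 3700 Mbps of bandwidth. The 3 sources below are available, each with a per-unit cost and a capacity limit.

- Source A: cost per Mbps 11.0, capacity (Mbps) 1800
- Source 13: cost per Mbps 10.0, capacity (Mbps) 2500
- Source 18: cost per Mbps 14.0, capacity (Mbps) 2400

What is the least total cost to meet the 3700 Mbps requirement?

Fill from the cheapest source first.
Source 13 at 10.0: take all 2500 Mbps ; 1200 still needed.
Source A at 11.0: take 1200 of its 1800 ; requirement met.
Source 18: unused.
Cost = 2500×10.0 + 1200×11.0 = 38200.

38200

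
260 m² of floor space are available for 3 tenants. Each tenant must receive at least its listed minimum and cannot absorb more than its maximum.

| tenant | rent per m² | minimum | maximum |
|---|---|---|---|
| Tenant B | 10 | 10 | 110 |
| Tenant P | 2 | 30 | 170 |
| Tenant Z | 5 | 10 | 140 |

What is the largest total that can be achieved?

1760

Meeting every minimum uses 10+30+10 = 50 m², leaving 210.
Order the tenants by rent per m²: Tenant B 10 > Tenant Z 5 > Tenant P 2.
Tenant B takes 100 more to reach its cap of 110 → 110 left.
Only 110 left; Tenant Z takes them to reach 120.
Total = 10×110 + 2×30 + 5×120 = 1760.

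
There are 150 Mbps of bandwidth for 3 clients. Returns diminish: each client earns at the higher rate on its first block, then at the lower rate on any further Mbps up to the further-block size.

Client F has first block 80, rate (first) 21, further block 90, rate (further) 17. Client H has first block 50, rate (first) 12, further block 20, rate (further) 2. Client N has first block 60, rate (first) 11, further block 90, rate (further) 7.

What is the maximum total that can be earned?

2870

Treat each block as its own option and order by rate: Client F/T1 21 > Client F/T2 17 > Client H/T1 12 > Client N/T1 11 > Client N/T2 7 > Client H/T2 2.
Client F T1 at 21: fill all 80 — 70 left.
70 remain; put them into Client F T2 at 17.
Total = 21×80 + 17×70 = 2870.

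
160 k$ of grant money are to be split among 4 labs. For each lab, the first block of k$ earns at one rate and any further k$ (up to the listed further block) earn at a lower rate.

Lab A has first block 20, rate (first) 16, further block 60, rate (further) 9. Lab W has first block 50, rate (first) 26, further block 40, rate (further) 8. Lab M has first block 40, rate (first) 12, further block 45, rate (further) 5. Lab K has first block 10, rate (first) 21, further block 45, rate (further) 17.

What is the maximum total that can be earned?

Treat each block as its own option and order by rate: Lab W/tier1 26 > Lab K/tier1 21 > Lab K/tier2 17 > Lab A/tier1 16 > Lab M/tier1 12 > Lab A/tier2 9 > Lab W/tier2 8 > Lab M/tier2 5.
Lab W/tier1 (26): +50 ; 110 left.
Fill Lab K tier1 block (10 at 21) ; 100 left.
Fill Lab K tier2 block (45 at 17) ; 55 left.
Lab A/tier1 (16): +20 ; 35 left.
35 remain; put them into Lab M tier1 at 12.
Total = 26×50 + 21×10 + 17×45 + 16×20 + 12×35 = 3015.

3015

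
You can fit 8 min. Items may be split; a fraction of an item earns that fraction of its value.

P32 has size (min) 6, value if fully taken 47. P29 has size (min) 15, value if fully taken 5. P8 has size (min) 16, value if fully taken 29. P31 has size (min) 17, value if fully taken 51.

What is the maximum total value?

53

Rank by value-to-size ratio: P32 47/6≈7.83, P31 51/17≈3, P8 29/16≈1.81, P29 5/15≈0.333.
All 6 min of P32 fit (value 47) ; 2 remain.
Fill the last 2 min with part of P31: 2/17 of it earns 6.
Total value = 53.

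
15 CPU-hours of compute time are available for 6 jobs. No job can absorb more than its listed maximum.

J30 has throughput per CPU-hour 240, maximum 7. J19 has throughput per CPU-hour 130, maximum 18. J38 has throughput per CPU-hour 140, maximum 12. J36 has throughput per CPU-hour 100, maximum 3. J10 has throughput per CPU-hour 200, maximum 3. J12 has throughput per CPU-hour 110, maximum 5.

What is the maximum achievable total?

Rank by throughput per CPU-hour: J30 240 > J10 200 > J38 140 > J19 130 > J12 110 > J36 100.
J30: +7 to 7 (cap) ; 8 left.
Give J10 3 to hit its cap of 3 ; 5 left.
J38: +5 (room for 12) → 5. Pool exhausted.
Total = 240×7 + 140×5 + 200×3 = 2980.

2980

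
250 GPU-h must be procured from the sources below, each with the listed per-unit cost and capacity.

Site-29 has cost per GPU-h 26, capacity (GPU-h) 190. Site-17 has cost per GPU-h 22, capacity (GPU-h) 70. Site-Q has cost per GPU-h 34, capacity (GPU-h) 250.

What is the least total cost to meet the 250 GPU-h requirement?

6220

Use sources in increasing cost order.
Site-17 (22): use full 70 → 180 GPU-h to go.
Site-29 (26): take the remaining 180 → done.
Site-Q: unused.
Cost = 70×22 + 180×26 = 6220.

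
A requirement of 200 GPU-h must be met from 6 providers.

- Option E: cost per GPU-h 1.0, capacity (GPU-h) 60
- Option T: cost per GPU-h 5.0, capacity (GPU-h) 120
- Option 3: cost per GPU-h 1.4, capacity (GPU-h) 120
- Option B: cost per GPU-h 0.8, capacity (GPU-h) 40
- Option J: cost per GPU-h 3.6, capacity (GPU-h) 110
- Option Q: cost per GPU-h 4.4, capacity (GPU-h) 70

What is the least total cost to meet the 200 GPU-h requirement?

232

Use providers in increasing cost order.
Option B at 0.8: take all 40 GPU-h ; 160 still needed.
Take 60 from Option E at 1.0 ; need 100 more.
Option 3 at 1.4: take 100 of its 120 ; requirement met.
Option J, Option Q, Option T: unused.
Cost = 40×0.8 + 60×1.0 + 100×1.4 = 232.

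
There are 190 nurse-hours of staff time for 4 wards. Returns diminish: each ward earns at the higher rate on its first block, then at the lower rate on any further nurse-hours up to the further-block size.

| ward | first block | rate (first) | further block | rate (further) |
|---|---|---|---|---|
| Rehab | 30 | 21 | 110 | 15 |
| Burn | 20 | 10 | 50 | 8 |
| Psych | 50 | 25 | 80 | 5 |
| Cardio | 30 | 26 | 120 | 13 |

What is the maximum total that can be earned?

Order all 8 blocks by rate: Cardio/T1 26 > Psych/T1 25 > Rehab/T1 21 > Rehab/T2 15 > Cardio/T2 13 > Burn/T1 10 > Burn/T2 8 > Psych/T2 5.
Cardio T1 at 26: fill all 30 ; 160 left.
Fill Psych T1 block (50 at 25) ; 110 left.
Fill Rehab T1 block (30 at 21) ; 80 left.
Rehab/T2: +80 of 110 at 15; pool empty.
Total = 26×30 + 25×50 + 21×30 + 15×80 = 3860.

3860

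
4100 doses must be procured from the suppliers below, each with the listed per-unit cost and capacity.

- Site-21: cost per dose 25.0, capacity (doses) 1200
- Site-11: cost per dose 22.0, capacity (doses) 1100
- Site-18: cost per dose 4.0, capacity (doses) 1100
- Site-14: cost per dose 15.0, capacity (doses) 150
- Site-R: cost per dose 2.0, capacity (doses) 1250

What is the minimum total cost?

45850

Use suppliers in increasing cost order.
Site-R at 2.0: take all 1250 doses → 2850 still needed.
Site-18 (4.0): use full 1100 → 1750 doses to go.
Site-14 at 15.0: take all 150 doses → 1600 still needed.
Take 1100 from Site-11 at 22.0 → need 500 more.
Take 500 from Site-21 at 25.0 to finish.
Cost = 1250×2.0 + 1100×4.0 + 150×15.0 + 1100×22.0 + 500×25.0 = 45850.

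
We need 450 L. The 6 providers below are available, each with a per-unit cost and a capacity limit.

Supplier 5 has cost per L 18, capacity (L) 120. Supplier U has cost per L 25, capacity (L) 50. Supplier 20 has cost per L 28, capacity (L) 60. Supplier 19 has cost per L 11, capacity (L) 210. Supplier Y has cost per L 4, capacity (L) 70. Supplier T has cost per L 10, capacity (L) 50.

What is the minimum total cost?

Cheapest first:
Supplier Y (4): use full 70 ; 380 L to go.
Supplier T (10): use full 50 ; 330 L to go.
Take 210 from Supplier 19 at 11 ; need 120 more.
Supplier 5 (18): use full 120 ; 0 L to go.
Supplier U, Supplier 20: unused.
Cost = 70×4 + 50×10 + 210×11 + 120×18 = 5250.

5250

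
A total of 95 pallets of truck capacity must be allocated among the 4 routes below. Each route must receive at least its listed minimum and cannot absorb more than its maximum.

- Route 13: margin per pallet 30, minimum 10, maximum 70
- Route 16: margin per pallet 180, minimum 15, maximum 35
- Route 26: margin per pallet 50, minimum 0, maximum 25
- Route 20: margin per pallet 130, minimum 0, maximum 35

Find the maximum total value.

11900

Meeting every minimum uses 10+15+0+0 = 25 pallets, leaving 70.
Rank by margin per pallet: Route 16 180 > Route 20 130 > Route 26 50 > Route 13 30.
Route 16 takes 20 more to reach its cap of 35 — 50 left.
Give Route 20 35 more to hit its cap of 35 — 15 left.
Route 26: +15 (room for 25) → 15. Pool exhausted.
Total = 30×10 + 180×35 + 50×15 + 130×35 = 11900.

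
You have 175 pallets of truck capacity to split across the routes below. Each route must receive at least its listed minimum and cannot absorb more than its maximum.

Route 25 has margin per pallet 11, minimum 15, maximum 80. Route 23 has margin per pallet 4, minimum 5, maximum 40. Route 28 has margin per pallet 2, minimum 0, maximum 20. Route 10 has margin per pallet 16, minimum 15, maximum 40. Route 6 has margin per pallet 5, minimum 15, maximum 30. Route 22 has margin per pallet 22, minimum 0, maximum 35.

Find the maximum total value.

2385

Meeting every minimum uses 15+5+0+15+15+0 = 50 pallets, leaving 125.
Order the routes by margin per pallet: Route 22 22 > Route 10 16 > Route 25 11 > Route 6 5 > Route 23 4 > Route 28 2.
Route 22 takes 35 more to reach its cap of 35 ; 90 left.
Give Route 10 25 more to hit its cap of 40 ; 65 left.
Route 25: +65 to 80 (cap) ; 0 left.
Total = 11×80 + 4×5 + 16×40 + 5×15 + 22×35 = 2385.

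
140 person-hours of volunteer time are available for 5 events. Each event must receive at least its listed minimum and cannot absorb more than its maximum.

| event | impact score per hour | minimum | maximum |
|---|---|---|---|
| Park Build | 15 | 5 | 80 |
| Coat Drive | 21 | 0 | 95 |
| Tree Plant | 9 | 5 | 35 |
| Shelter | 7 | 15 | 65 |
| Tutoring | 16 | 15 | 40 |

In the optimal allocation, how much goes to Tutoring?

Meeting every minimum uses 5+0+5+15+15 = 40 person-hours, leaving 100.
Highest impact score per hour first: Coat Drive 21 > Tutoring 16 > Park Build 15 > Tree Plant 9 > Shelter 7.
Give Coat Drive 95 more to hit its cap of 95 ; 5 left.
Only 5 left; Tutoring takes them to reach 20.

20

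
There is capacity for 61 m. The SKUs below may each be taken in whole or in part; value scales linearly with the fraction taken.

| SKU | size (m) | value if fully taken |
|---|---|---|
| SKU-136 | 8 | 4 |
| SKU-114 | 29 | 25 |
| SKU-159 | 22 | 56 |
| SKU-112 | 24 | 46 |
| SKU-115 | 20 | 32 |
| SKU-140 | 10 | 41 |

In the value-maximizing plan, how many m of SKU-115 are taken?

5

Best value per unit of size first: SKU-140 41/10≈4.1, SKU-159 56/22≈2.55, SKU-112 46/24≈1.92, SKU-115 32/20≈1.6, SKU-114 25/29≈0.862, SKU-136 4/8≈0.5.
All 10 m of SKU-140 fit (value 41) — 51 remain.
SKU-159: take in full, 22 m for value 56 — 29 left.
All 24 m of SKU-112 fit (value 46) — 5 remain.
5 m left: a 5/20 share of SKU-115 gives 32×5/20 = 8.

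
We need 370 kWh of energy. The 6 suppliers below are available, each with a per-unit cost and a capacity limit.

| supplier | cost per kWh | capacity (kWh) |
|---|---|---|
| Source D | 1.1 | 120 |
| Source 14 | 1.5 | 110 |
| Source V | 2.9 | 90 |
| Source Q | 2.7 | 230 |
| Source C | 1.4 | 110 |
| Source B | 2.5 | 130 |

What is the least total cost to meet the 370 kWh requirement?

526

Use suppliers in increasing cost order.
Source D (1.1): use full 120 → 250 kWh to go.
Take 110 from Source C at 1.4 → need 140 more.
Source 14 at 1.5: take all 110 kWh → 30 still needed.
Source B at 2.5: take 30 of its 130 → requirement met.
Source Q, Source V: unused.
Cost = 120×1.1 + 110×1.4 + 110×1.5 + 30×2.5 = 526.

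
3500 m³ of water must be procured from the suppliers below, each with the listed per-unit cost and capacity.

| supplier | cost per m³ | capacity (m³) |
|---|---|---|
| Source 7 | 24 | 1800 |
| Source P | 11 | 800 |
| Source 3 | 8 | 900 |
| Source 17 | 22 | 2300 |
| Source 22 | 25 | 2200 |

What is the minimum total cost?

55600

Cheapest first:
Source 3 (8): use full 900 — 2600 m³ to go.
Source P at 11: take all 800 m³ — 1800 still needed.
Source 17 at 22: take 1800 of its 2300 — requirement met.
Source 7, Source 22: unused.
Cost = 900×8 + 800×11 + 1800×22 = 55600.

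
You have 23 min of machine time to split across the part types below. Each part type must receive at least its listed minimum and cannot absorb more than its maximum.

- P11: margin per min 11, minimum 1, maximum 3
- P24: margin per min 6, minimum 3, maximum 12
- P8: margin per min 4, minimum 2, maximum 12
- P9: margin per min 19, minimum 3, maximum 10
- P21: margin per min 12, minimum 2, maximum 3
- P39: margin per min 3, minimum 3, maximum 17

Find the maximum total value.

283

Meeting every minimum uses 1+3+2+3+2+3 = 14 min, leaving 9.
Highest margin per min first: P9 19 > P21 12 > P11 11 > P24 6 > P8 4 > P39 3.
Give P9 7 more to hit its cap of 10 — 2 left.
P21: +1 to 3 (cap) — 1 left.
P11 has room for 2 more but only 1 remain, so it gets 2.
Total = 11×2 + 6×3 + 4×2 + 19×10 + 12×3 + 3×3 = 283.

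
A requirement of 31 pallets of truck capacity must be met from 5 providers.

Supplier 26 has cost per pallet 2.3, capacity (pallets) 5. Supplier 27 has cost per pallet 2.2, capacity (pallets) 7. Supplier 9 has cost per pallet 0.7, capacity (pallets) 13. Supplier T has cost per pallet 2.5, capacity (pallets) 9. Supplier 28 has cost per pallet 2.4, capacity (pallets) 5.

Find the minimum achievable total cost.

50.5

Use providers in increasing cost order.
Supplier 9 at 0.7: take all 13 pallets — 18 still needed.
Supplier 27 at 2.2: take all 7 pallets — 11 still needed.
Supplier 26 (2.3): use full 5 — 6 pallets to go.
Supplier 28 at 2.4: take all 5 pallets — 1 still needed.
Take 1 from Supplier T at 2.5 to finish.
Cost = 13×0.7 + 7×2.2 + 5×2.3 + 5×2.4 + 1×2.5 = 50.5.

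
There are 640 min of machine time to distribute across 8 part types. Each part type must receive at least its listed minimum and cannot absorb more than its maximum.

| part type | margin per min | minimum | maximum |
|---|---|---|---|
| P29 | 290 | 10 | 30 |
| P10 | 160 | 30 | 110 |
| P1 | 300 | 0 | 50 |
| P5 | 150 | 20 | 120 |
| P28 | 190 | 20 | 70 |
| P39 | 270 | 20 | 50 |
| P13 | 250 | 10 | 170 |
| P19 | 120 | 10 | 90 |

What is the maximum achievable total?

133400

Meeting every minimum uses 10+30+0+20+20+20+10+10 = 120 min, leaving 520.
Highest margin per min first: P1 300 > P29 290 > P39 270 > P13 250 > P28 190 > P10 160 > P5 150 > P19 120.
P1: +50 to 50 (cap) → 470 left.
P29: +20 to 30 (cap) → 450 left.
Give P39 30 more to hit its cap of 50 → 420 left.
P13: +160 to 170 (cap) → 260 left.
Give P28 50 more to hit its cap of 70 → 210 left.
Give P10 80 more to hit its cap of 110 → 130 left.
P5 takes 100 more to reach its cap of 120 → 30 left.
P19: +30 (room for 80) → 40. Pool exhausted.
Total = 290×30 + 160×110 + 300×50 + 150×120 + 190×70 + 270×50 + 250×170 + 120×40 = 133400.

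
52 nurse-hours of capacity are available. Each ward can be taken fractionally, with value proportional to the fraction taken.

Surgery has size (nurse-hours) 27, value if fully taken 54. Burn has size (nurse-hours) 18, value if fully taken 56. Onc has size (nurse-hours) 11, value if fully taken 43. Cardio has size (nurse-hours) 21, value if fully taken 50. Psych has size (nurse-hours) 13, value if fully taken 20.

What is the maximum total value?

153

Best value per unit of size first: Onc 43/11≈3.91, Burn 56/18≈3.11, Cardio 50/21≈2.38, Surgery 54/27≈2, Psych 20/13≈1.54.
All 11 nurse-hours of Onc fit (value 43) → 41 remain.
Burn: take in full, 18 nurse-hours for value 56 → 23 left.
Cardio: take in full, 21 nurse-hours for value 50 → 2 left.
Fill the last 2 nurse-hours with part of Surgery: 2/27 of it earns 4.
Total value = 153.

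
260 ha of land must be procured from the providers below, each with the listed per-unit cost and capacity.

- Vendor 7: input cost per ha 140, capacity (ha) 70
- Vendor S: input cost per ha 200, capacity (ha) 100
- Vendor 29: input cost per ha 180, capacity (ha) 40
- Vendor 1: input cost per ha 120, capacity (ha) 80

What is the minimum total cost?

Use providers in increasing cost order.
Vendor 1 at 120: take all 80 ha — 180 still needed.
Vendor 7 (140): use full 70 — 110 ha to go.
Take 40 from Vendor 29 at 180 — need 70 more.
Vendor S (200): take the remaining 70 — done.
Cost = 80×120 + 70×140 + 40×180 + 70×200 = 40600.

40600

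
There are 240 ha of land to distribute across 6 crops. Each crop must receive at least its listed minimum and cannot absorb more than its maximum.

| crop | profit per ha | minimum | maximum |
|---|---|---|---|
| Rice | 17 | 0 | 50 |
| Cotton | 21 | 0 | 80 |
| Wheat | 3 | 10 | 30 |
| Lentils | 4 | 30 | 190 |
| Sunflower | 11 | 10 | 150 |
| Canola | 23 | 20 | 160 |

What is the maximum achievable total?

Meeting every minimum uses 0+0+10+30+10+20 = 70 ha, leaving 170.
Order the crops by profit per ha: Canola 23 > Cotton 21 > Rice 17 > Sunflower 11 > Lentils 4 > Wheat 3.
Canola takes 140 more to reach its cap of 160 → 30 left.
Only 30 left; Cotton takes them to reach 30.
Total = 21×30 + 3×10 + 4×30 + 11×10 + 23×160 = 4570.

4570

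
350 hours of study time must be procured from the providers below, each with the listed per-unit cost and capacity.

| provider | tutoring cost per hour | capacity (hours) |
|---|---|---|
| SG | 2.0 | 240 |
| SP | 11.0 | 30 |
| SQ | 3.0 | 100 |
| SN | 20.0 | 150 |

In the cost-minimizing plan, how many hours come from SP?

Fill from the cheapest provider first.
SG (2.0): use full 240 ; 110 hours to go.
Take 100 from SQ at 3.0 ; need 10 more.
SP at 11.0: take 10 of its 30 ; requirement met.
SN: unused.

10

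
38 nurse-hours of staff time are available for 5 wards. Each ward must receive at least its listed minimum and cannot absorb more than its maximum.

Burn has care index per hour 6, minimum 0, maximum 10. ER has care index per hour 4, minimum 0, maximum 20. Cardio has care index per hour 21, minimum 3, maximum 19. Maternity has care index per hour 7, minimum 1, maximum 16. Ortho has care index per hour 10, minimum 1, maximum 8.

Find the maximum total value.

Meeting every minimum uses 0+0+3+1+1 = 5 nurse-hours, leaving 33.
Rank by care index per hour: Cardio 21 > Ortho 10 > Maternity 7 > Burn 6 > ER 4.
Give Cardio 16 more to hit its cap of 19 ; 17 left.
Ortho takes 7 more to reach its cap of 8 ; 10 left.
Only 10 left; Maternity takes them to reach 11.
Total = 21×19 + 7×11 + 10×8 = 556.

556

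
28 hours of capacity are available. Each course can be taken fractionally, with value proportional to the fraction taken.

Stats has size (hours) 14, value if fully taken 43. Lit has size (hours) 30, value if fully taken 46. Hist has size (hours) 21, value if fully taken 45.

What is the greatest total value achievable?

Sort by value density: Stats 43/14≈3.07, Hist 45/21≈2.14, Lit 46/30≈1.53.
All 14 hours of Stats fit (value 43) — 14 remain.
14 hours left: a 14/21 share of Hist gives 45×14/21 = 30.
Total value = 73.

73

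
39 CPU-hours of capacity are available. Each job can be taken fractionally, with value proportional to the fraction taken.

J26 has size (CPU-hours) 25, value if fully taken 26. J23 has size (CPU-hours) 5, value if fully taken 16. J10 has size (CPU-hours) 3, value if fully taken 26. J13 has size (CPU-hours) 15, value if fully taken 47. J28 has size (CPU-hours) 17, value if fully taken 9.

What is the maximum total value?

105.64

Rank by value-to-size ratio: J10 26/3≈8.67, J23 16/5≈3.2, J13 47/15≈3.13, J26 26/25≈1.04, J28 9/17≈0.529.
J10: take in full, 3 CPU-hours for value 26 → 36 left.
Take all of J23 (5 CPU-hours, value 16) → 31 CPU-hours left.
All 15 CPU-hours of J13 fit (value 47) → 16 remain.
Only 16 CPU-hours remain; take 16/25 of J26 for value 26×16/25 = 16.64.
Total value = 105.64.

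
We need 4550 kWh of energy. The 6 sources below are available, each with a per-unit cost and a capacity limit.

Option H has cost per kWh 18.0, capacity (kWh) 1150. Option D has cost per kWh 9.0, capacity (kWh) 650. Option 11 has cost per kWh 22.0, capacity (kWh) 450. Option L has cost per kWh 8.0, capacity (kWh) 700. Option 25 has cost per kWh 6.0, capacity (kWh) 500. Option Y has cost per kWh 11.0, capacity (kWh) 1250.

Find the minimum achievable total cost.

55500

Fill from the cheapest source first.
Option 25 at 6.0: take all 500 kWh ; 4050 still needed.
Option L (8.0): use full 700 ; 3350 kWh to go.
Option D (9.0): use full 650 ; 2700 kWh to go.
Take 1250 from Option Y at 11.0 ; need 1450 more.
Option H (18.0): use full 1150 ; 300 kWh to go.
Take 300 from Option 11 at 22.0 to finish.
Cost = 500×6.0 + 700×8.0 + 650×9.0 + 1250×11.0 + 1150×18.0 + 300×22.0 = 55500.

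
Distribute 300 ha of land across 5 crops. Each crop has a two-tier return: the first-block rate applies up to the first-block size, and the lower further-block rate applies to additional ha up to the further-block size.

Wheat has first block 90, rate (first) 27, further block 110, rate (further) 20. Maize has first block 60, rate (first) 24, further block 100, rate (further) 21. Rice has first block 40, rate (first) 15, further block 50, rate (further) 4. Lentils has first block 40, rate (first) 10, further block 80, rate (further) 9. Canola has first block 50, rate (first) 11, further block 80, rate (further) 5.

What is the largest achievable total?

Treat each block as its own option and order by rate: Wheat/tier1 27 > Maize/tier1 24 > Maize/tier2 21 > Wheat/tier2 20 > Rice/tier1 15 > Canola/tier1 11 > Lentils/tier1 10 > Lentils/tier2 9 > Canola/tier2 5 > Rice/tier2 4.
Wheat/tier1 (27): +90 — 210 left.
Fill Maize tier1 block (60 at 24) — 150 left.
Maize/tier2 (21): +100 — 50 left.
Wheat tier2 at 20: only 50 left, fill 50.
Total = 27×90 + 24×60 + 21×100 + 20×50 = 6970.

6970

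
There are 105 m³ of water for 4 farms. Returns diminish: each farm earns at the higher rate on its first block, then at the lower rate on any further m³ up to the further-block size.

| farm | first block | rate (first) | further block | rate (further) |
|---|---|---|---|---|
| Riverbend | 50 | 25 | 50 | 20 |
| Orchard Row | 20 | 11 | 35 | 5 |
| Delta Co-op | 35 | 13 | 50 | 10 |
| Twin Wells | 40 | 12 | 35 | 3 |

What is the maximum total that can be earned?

Order all 8 blocks by rate: Riverbend/tier1 25 > Riverbend/tier2 20 > Delta Co-op/tier1 13 > Twin Wells/tier1 12 > Orchard Row/tier1 11 > Delta Co-op/tier2 10 > Orchard Row/tier2 5 > Twin Wells/tier2 3.
Riverbend/tier1 (25): +50 — 55 left.
Fill Riverbend tier2 block (50 at 20) — 5 left.
5 remain; put them into Delta Co-op tier1 at 13.
Total = 25×50 + 20×50 + 13×5 = 2315.

2315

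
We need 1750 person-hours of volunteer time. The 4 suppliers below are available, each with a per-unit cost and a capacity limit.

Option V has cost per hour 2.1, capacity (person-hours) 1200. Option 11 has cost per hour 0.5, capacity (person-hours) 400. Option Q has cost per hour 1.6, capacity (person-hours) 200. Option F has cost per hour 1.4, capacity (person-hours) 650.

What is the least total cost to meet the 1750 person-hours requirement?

2480

Cheapest first:
Option 11 (0.5): use full 400 → 1350 person-hours to go.
Option F (1.4): use full 650 → 700 person-hours to go.
Take 200 from Option Q at 1.6 → need 500 more.
Take 500 from Option V at 2.1 to finish.
Cost = 400×0.5 + 650×1.4 + 200×1.6 + 500×2.1 = 2480.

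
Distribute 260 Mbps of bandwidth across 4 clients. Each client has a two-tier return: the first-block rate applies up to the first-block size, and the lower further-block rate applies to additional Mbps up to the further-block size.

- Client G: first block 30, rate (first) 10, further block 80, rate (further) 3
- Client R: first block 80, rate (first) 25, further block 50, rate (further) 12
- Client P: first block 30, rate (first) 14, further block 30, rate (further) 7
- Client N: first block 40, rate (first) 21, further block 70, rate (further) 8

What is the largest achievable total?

Order all 8 blocks by rate: Client R/T1 25 > Client N/T1 21 > Client P/T1 14 > Client R/T2 12 > Client G/T1 10 > Client N/T2 8 > Client P/T2 7 > Client G/T2 3.
Client R/T1 (25): +80 ; 180 left.
Client N T1 at 21: fill all 40 ; 140 left.
Client P T1 at 14: fill all 30 ; 110 left.
Fill Client R T2 block (50 at 12) ; 60 left.
Client G T1 at 10: fill all 30 ; 30 left.
30 remain; put them into Client N T2 at 8.
Total = 25×80 + 21×40 + 14×30 + 12×50 + 10×30 + 8×30 = 4400.

4400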